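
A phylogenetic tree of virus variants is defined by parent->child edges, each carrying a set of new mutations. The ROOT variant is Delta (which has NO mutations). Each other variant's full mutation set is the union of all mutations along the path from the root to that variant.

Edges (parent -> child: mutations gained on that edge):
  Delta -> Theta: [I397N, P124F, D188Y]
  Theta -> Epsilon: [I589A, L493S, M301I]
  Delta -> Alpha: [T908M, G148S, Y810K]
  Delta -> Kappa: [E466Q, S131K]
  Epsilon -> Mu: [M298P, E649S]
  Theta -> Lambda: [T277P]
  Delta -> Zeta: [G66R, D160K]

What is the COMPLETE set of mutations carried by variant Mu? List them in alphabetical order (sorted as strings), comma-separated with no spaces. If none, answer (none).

At Delta: gained [] -> total []
At Theta: gained ['I397N', 'P124F', 'D188Y'] -> total ['D188Y', 'I397N', 'P124F']
At Epsilon: gained ['I589A', 'L493S', 'M301I'] -> total ['D188Y', 'I397N', 'I589A', 'L493S', 'M301I', 'P124F']
At Mu: gained ['M298P', 'E649S'] -> total ['D188Y', 'E649S', 'I397N', 'I589A', 'L493S', 'M298P', 'M301I', 'P124F']

Answer: D188Y,E649S,I397N,I589A,L493S,M298P,M301I,P124F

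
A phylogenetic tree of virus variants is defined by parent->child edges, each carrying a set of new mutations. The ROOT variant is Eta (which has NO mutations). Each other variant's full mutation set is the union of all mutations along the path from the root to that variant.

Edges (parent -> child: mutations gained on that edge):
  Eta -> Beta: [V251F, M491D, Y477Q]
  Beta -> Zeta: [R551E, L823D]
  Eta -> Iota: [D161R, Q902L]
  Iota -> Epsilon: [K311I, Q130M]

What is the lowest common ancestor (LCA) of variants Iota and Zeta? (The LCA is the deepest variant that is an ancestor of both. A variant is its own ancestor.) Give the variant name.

Path from root to Iota: Eta -> Iota
  ancestors of Iota: {Eta, Iota}
Path from root to Zeta: Eta -> Beta -> Zeta
  ancestors of Zeta: {Eta, Beta, Zeta}
Common ancestors: {Eta}
Walk up from Zeta: Zeta (not in ancestors of Iota), Beta (not in ancestors of Iota), Eta (in ancestors of Iota)
Deepest common ancestor (LCA) = Eta

Answer: Eta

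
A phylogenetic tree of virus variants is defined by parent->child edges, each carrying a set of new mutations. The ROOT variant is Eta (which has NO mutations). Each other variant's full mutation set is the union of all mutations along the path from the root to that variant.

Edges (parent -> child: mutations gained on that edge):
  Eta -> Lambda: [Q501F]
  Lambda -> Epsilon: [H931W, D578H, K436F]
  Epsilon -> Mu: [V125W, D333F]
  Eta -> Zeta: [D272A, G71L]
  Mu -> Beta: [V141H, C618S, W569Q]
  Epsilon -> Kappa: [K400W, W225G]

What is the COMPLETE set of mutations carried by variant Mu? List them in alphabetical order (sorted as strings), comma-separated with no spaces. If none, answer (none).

At Eta: gained [] -> total []
At Lambda: gained ['Q501F'] -> total ['Q501F']
At Epsilon: gained ['H931W', 'D578H', 'K436F'] -> total ['D578H', 'H931W', 'K436F', 'Q501F']
At Mu: gained ['V125W', 'D333F'] -> total ['D333F', 'D578H', 'H931W', 'K436F', 'Q501F', 'V125W']

Answer: D333F,D578H,H931W,K436F,Q501F,V125W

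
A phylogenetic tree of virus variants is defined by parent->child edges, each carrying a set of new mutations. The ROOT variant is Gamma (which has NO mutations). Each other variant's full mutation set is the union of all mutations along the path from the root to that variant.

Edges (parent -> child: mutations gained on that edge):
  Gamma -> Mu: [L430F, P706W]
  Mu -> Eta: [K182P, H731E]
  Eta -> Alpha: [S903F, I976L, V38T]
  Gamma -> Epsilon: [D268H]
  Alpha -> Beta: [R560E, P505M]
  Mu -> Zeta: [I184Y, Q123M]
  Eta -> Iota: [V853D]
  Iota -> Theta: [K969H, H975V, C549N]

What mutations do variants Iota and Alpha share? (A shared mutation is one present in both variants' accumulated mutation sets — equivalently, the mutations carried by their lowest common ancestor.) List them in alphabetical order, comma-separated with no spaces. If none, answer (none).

Answer: H731E,K182P,L430F,P706W

Derivation:
Accumulating mutations along path to Iota:
  At Gamma: gained [] -> total []
  At Mu: gained ['L430F', 'P706W'] -> total ['L430F', 'P706W']
  At Eta: gained ['K182P', 'H731E'] -> total ['H731E', 'K182P', 'L430F', 'P706W']
  At Iota: gained ['V853D'] -> total ['H731E', 'K182P', 'L430F', 'P706W', 'V853D']
Mutations(Iota) = ['H731E', 'K182P', 'L430F', 'P706W', 'V853D']
Accumulating mutations along path to Alpha:
  At Gamma: gained [] -> total []
  At Mu: gained ['L430F', 'P706W'] -> total ['L430F', 'P706W']
  At Eta: gained ['K182P', 'H731E'] -> total ['H731E', 'K182P', 'L430F', 'P706W']
  At Alpha: gained ['S903F', 'I976L', 'V38T'] -> total ['H731E', 'I976L', 'K182P', 'L430F', 'P706W', 'S903F', 'V38T']
Mutations(Alpha) = ['H731E', 'I976L', 'K182P', 'L430F', 'P706W', 'S903F', 'V38T']
Intersection: ['H731E', 'K182P', 'L430F', 'P706W', 'V853D'] ∩ ['H731E', 'I976L', 'K182P', 'L430F', 'P706W', 'S903F', 'V38T'] = ['H731E', 'K182P', 'L430F', 'P706W']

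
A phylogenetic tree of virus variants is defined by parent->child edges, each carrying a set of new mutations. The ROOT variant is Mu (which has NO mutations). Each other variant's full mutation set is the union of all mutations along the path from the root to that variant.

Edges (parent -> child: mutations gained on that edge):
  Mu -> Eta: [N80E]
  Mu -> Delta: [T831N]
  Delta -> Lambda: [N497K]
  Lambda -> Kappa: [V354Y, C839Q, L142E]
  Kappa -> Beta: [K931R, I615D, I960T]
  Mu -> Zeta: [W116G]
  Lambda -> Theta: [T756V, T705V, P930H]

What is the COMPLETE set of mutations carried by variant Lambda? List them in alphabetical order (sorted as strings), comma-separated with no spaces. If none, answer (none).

At Mu: gained [] -> total []
At Delta: gained ['T831N'] -> total ['T831N']
At Lambda: gained ['N497K'] -> total ['N497K', 'T831N']

Answer: N497K,T831N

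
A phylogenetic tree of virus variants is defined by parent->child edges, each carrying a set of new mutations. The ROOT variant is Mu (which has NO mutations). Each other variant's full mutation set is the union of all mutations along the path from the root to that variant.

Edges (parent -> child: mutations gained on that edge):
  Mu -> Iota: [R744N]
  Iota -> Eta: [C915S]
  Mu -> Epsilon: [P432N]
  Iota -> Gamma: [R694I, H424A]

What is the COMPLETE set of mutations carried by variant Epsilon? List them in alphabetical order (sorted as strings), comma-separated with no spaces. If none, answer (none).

At Mu: gained [] -> total []
At Epsilon: gained ['P432N'] -> total ['P432N']

Answer: P432N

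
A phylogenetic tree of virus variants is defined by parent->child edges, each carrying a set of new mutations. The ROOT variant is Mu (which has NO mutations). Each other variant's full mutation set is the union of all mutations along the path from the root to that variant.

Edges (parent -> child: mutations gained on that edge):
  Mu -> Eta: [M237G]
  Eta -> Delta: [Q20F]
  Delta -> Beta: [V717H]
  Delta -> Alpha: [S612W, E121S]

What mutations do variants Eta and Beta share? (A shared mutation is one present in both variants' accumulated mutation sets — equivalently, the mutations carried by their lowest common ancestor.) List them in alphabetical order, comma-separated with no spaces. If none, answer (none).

Accumulating mutations along path to Eta:
  At Mu: gained [] -> total []
  At Eta: gained ['M237G'] -> total ['M237G']
Mutations(Eta) = ['M237G']
Accumulating mutations along path to Beta:
  At Mu: gained [] -> total []
  At Eta: gained ['M237G'] -> total ['M237G']
  At Delta: gained ['Q20F'] -> total ['M237G', 'Q20F']
  At Beta: gained ['V717H'] -> total ['M237G', 'Q20F', 'V717H']
Mutations(Beta) = ['M237G', 'Q20F', 'V717H']
Intersection: ['M237G'] ∩ ['M237G', 'Q20F', 'V717H'] = ['M237G']

Answer: M237G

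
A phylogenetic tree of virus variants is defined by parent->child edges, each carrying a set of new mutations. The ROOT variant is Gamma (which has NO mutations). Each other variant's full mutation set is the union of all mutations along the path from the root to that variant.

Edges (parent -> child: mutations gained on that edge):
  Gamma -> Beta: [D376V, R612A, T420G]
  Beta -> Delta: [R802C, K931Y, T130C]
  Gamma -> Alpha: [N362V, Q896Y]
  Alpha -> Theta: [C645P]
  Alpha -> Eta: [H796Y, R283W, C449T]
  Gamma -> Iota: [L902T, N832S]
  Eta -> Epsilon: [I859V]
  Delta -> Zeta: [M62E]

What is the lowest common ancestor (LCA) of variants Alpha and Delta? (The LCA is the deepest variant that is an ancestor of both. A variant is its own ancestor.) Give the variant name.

Path from root to Alpha: Gamma -> Alpha
  ancestors of Alpha: {Gamma, Alpha}
Path from root to Delta: Gamma -> Beta -> Delta
  ancestors of Delta: {Gamma, Beta, Delta}
Common ancestors: {Gamma}
Walk up from Delta: Delta (not in ancestors of Alpha), Beta (not in ancestors of Alpha), Gamma (in ancestors of Alpha)
Deepest common ancestor (LCA) = Gamma

Answer: Gamma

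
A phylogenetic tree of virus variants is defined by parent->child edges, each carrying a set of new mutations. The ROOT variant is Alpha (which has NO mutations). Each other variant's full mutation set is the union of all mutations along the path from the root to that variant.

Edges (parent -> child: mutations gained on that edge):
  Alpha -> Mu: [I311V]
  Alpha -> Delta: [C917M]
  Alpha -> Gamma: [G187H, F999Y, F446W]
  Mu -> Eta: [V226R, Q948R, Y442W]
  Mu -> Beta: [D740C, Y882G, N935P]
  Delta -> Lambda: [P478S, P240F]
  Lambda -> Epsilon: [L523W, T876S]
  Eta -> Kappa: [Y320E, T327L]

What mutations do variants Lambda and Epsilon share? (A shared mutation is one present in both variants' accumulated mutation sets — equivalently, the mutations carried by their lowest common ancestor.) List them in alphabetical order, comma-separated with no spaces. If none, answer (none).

Answer: C917M,P240F,P478S

Derivation:
Accumulating mutations along path to Lambda:
  At Alpha: gained [] -> total []
  At Delta: gained ['C917M'] -> total ['C917M']
  At Lambda: gained ['P478S', 'P240F'] -> total ['C917M', 'P240F', 'P478S']
Mutations(Lambda) = ['C917M', 'P240F', 'P478S']
Accumulating mutations along path to Epsilon:
  At Alpha: gained [] -> total []
  At Delta: gained ['C917M'] -> total ['C917M']
  At Lambda: gained ['P478S', 'P240F'] -> total ['C917M', 'P240F', 'P478S']
  At Epsilon: gained ['L523W', 'T876S'] -> total ['C917M', 'L523W', 'P240F', 'P478S', 'T876S']
Mutations(Epsilon) = ['C917M', 'L523W', 'P240F', 'P478S', 'T876S']
Intersection: ['C917M', 'P240F', 'P478S'] ∩ ['C917M', 'L523W', 'P240F', 'P478S', 'T876S'] = ['C917M', 'P240F', 'P478S']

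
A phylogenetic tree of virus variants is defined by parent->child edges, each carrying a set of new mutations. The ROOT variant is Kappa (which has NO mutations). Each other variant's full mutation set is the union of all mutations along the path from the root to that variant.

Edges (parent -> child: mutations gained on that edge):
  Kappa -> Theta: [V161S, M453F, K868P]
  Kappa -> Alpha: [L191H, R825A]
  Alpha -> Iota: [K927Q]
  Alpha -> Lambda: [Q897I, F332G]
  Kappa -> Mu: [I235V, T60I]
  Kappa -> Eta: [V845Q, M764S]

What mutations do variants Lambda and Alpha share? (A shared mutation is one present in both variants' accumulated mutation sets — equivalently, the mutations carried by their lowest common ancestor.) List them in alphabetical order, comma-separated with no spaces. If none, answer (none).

Accumulating mutations along path to Lambda:
  At Kappa: gained [] -> total []
  At Alpha: gained ['L191H', 'R825A'] -> total ['L191H', 'R825A']
  At Lambda: gained ['Q897I', 'F332G'] -> total ['F332G', 'L191H', 'Q897I', 'R825A']
Mutations(Lambda) = ['F332G', 'L191H', 'Q897I', 'R825A']
Accumulating mutations along path to Alpha:
  At Kappa: gained [] -> total []
  At Alpha: gained ['L191H', 'R825A'] -> total ['L191H', 'R825A']
Mutations(Alpha) = ['L191H', 'R825A']
Intersection: ['F332G', 'L191H', 'Q897I', 'R825A'] ∩ ['L191H', 'R825A'] = ['L191H', 'R825A']

Answer: L191H,R825A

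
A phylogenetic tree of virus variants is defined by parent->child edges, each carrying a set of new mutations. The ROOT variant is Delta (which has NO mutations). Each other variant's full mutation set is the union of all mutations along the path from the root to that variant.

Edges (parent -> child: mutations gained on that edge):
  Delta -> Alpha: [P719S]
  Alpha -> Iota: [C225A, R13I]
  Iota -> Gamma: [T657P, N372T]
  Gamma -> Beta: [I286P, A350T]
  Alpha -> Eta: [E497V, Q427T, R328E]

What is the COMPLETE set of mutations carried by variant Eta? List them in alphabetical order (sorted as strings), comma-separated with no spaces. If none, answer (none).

Answer: E497V,P719S,Q427T,R328E

Derivation:
At Delta: gained [] -> total []
At Alpha: gained ['P719S'] -> total ['P719S']
At Eta: gained ['E497V', 'Q427T', 'R328E'] -> total ['E497V', 'P719S', 'Q427T', 'R328E']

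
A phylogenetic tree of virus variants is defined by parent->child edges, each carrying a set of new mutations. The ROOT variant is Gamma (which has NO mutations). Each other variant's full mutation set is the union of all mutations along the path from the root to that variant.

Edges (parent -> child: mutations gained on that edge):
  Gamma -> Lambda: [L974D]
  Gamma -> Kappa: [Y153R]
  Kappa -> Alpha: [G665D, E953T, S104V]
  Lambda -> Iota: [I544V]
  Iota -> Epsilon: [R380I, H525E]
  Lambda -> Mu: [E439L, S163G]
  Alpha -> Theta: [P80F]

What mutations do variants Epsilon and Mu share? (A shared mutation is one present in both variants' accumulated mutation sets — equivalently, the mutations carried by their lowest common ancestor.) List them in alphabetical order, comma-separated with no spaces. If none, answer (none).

Accumulating mutations along path to Epsilon:
  At Gamma: gained [] -> total []
  At Lambda: gained ['L974D'] -> total ['L974D']
  At Iota: gained ['I544V'] -> total ['I544V', 'L974D']
  At Epsilon: gained ['R380I', 'H525E'] -> total ['H525E', 'I544V', 'L974D', 'R380I']
Mutations(Epsilon) = ['H525E', 'I544V', 'L974D', 'R380I']
Accumulating mutations along path to Mu:
  At Gamma: gained [] -> total []
  At Lambda: gained ['L974D'] -> total ['L974D']
  At Mu: gained ['E439L', 'S163G'] -> total ['E439L', 'L974D', 'S163G']
Mutations(Mu) = ['E439L', 'L974D', 'S163G']
Intersection: ['H525E', 'I544V', 'L974D', 'R380I'] ∩ ['E439L', 'L974D', 'S163G'] = ['L974D']

Answer: L974D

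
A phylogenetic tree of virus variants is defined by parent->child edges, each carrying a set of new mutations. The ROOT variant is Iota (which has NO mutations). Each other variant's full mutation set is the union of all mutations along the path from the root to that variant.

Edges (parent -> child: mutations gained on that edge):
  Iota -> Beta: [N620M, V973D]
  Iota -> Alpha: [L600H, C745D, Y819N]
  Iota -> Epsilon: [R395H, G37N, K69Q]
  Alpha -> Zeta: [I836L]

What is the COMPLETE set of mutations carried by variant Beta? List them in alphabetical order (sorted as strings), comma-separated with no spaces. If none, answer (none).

Answer: N620M,V973D

Derivation:
At Iota: gained [] -> total []
At Beta: gained ['N620M', 'V973D'] -> total ['N620M', 'V973D']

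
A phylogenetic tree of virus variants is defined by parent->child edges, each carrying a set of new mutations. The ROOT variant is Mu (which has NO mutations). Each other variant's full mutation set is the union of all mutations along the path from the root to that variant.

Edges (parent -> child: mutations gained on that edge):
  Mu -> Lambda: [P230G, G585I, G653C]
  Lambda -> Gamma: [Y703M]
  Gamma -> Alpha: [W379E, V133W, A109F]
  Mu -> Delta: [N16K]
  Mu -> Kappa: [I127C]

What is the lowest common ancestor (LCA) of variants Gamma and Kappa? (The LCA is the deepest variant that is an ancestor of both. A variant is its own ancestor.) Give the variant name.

Path from root to Gamma: Mu -> Lambda -> Gamma
  ancestors of Gamma: {Mu, Lambda, Gamma}
Path from root to Kappa: Mu -> Kappa
  ancestors of Kappa: {Mu, Kappa}
Common ancestors: {Mu}
Walk up from Kappa: Kappa (not in ancestors of Gamma), Mu (in ancestors of Gamma)
Deepest common ancestor (LCA) = Mu

Answer: Mu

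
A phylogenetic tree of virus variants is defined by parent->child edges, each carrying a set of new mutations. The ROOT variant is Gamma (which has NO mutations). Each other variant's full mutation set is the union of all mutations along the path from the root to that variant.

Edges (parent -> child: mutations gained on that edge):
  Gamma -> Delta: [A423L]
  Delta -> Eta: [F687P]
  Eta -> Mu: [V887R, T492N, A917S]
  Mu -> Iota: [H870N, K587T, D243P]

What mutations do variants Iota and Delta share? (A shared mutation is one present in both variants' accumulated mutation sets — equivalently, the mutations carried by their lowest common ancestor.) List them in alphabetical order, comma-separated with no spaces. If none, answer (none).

Accumulating mutations along path to Iota:
  At Gamma: gained [] -> total []
  At Delta: gained ['A423L'] -> total ['A423L']
  At Eta: gained ['F687P'] -> total ['A423L', 'F687P']
  At Mu: gained ['V887R', 'T492N', 'A917S'] -> total ['A423L', 'A917S', 'F687P', 'T492N', 'V887R']
  At Iota: gained ['H870N', 'K587T', 'D243P'] -> total ['A423L', 'A917S', 'D243P', 'F687P', 'H870N', 'K587T', 'T492N', 'V887R']
Mutations(Iota) = ['A423L', 'A917S', 'D243P', 'F687P', 'H870N', 'K587T', 'T492N', 'V887R']
Accumulating mutations along path to Delta:
  At Gamma: gained [] -> total []
  At Delta: gained ['A423L'] -> total ['A423L']
Mutations(Delta) = ['A423L']
Intersection: ['A423L', 'A917S', 'D243P', 'F687P', 'H870N', 'K587T', 'T492N', 'V887R'] ∩ ['A423L'] = ['A423L']

Answer: A423L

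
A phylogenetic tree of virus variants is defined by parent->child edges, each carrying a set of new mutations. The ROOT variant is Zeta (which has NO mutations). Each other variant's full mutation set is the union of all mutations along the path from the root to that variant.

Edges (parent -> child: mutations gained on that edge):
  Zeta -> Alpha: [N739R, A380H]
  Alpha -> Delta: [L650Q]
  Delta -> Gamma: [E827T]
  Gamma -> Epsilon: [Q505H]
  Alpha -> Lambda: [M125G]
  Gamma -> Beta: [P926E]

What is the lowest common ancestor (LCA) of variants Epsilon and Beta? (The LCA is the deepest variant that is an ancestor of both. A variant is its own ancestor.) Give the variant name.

Path from root to Epsilon: Zeta -> Alpha -> Delta -> Gamma -> Epsilon
  ancestors of Epsilon: {Zeta, Alpha, Delta, Gamma, Epsilon}
Path from root to Beta: Zeta -> Alpha -> Delta -> Gamma -> Beta
  ancestors of Beta: {Zeta, Alpha, Delta, Gamma, Beta}
Common ancestors: {Zeta, Alpha, Delta, Gamma}
Walk up from Beta: Beta (not in ancestors of Epsilon), Gamma (in ancestors of Epsilon), Delta (in ancestors of Epsilon), Alpha (in ancestors of Epsilon), Zeta (in ancestors of Epsilon)
Deepest common ancestor (LCA) = Gamma

Answer: Gamma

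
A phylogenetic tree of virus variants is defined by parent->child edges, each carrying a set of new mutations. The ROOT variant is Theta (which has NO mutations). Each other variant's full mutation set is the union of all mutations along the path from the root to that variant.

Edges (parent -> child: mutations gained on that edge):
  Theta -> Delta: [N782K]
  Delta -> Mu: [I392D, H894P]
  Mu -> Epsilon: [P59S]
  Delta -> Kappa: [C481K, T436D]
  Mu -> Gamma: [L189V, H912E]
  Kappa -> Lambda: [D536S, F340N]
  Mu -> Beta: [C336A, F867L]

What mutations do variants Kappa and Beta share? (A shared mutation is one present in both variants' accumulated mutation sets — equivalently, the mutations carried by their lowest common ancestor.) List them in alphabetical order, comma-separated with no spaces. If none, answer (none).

Accumulating mutations along path to Kappa:
  At Theta: gained [] -> total []
  At Delta: gained ['N782K'] -> total ['N782K']
  At Kappa: gained ['C481K', 'T436D'] -> total ['C481K', 'N782K', 'T436D']
Mutations(Kappa) = ['C481K', 'N782K', 'T436D']
Accumulating mutations along path to Beta:
  At Theta: gained [] -> total []
  At Delta: gained ['N782K'] -> total ['N782K']
  At Mu: gained ['I392D', 'H894P'] -> total ['H894P', 'I392D', 'N782K']
  At Beta: gained ['C336A', 'F867L'] -> total ['C336A', 'F867L', 'H894P', 'I392D', 'N782K']
Mutations(Beta) = ['C336A', 'F867L', 'H894P', 'I392D', 'N782K']
Intersection: ['C481K', 'N782K', 'T436D'] ∩ ['C336A', 'F867L', 'H894P', 'I392D', 'N782K'] = ['N782K']

Answer: N782K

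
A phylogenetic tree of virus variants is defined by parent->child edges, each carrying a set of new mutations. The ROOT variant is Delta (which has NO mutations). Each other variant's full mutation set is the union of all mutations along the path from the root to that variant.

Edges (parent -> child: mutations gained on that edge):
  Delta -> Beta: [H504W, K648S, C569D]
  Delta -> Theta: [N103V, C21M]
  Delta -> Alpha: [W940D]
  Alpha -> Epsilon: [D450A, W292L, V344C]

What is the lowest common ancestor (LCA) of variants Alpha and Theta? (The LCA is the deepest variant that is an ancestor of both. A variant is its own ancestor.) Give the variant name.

Path from root to Alpha: Delta -> Alpha
  ancestors of Alpha: {Delta, Alpha}
Path from root to Theta: Delta -> Theta
  ancestors of Theta: {Delta, Theta}
Common ancestors: {Delta}
Walk up from Theta: Theta (not in ancestors of Alpha), Delta (in ancestors of Alpha)
Deepest common ancestor (LCA) = Delta

Answer: Delta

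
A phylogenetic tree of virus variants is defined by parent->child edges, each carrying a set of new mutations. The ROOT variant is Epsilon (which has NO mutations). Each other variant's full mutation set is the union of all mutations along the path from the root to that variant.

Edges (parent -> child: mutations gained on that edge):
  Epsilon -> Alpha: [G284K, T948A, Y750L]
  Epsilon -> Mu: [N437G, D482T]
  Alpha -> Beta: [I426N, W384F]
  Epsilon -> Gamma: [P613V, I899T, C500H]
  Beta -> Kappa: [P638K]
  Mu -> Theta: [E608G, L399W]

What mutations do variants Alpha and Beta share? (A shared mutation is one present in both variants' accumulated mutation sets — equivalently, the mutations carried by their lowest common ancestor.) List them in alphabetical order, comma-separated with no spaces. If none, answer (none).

Accumulating mutations along path to Alpha:
  At Epsilon: gained [] -> total []
  At Alpha: gained ['G284K', 'T948A', 'Y750L'] -> total ['G284K', 'T948A', 'Y750L']
Mutations(Alpha) = ['G284K', 'T948A', 'Y750L']
Accumulating mutations along path to Beta:
  At Epsilon: gained [] -> total []
  At Alpha: gained ['G284K', 'T948A', 'Y750L'] -> total ['G284K', 'T948A', 'Y750L']
  At Beta: gained ['I426N', 'W384F'] -> total ['G284K', 'I426N', 'T948A', 'W384F', 'Y750L']
Mutations(Beta) = ['G284K', 'I426N', 'T948A', 'W384F', 'Y750L']
Intersection: ['G284K', 'T948A', 'Y750L'] ∩ ['G284K', 'I426N', 'T948A', 'W384F', 'Y750L'] = ['G284K', 'T948A', 'Y750L']

Answer: G284K,T948A,Y750L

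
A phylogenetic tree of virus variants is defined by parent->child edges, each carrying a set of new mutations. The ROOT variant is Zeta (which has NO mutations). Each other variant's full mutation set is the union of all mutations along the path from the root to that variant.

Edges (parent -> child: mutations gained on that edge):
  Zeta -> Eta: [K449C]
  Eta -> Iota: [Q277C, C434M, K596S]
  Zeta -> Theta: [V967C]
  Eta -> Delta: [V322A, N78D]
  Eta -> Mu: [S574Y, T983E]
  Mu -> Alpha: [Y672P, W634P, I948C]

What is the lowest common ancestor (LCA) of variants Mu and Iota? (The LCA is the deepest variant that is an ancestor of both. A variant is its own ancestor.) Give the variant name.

Answer: Eta

Derivation:
Path from root to Mu: Zeta -> Eta -> Mu
  ancestors of Mu: {Zeta, Eta, Mu}
Path from root to Iota: Zeta -> Eta -> Iota
  ancestors of Iota: {Zeta, Eta, Iota}
Common ancestors: {Zeta, Eta}
Walk up from Iota: Iota (not in ancestors of Mu), Eta (in ancestors of Mu), Zeta (in ancestors of Mu)
Deepest common ancestor (LCA) = Eta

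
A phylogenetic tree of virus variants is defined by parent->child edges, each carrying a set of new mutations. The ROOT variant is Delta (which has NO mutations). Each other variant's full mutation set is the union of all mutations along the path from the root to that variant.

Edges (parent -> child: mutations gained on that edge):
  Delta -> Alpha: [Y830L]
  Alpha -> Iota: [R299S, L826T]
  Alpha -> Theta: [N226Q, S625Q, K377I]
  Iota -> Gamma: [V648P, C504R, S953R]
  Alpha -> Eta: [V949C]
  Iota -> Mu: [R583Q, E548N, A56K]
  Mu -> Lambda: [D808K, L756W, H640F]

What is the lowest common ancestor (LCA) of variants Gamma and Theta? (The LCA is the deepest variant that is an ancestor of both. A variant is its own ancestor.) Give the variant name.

Answer: Alpha

Derivation:
Path from root to Gamma: Delta -> Alpha -> Iota -> Gamma
  ancestors of Gamma: {Delta, Alpha, Iota, Gamma}
Path from root to Theta: Delta -> Alpha -> Theta
  ancestors of Theta: {Delta, Alpha, Theta}
Common ancestors: {Delta, Alpha}
Walk up from Theta: Theta (not in ancestors of Gamma), Alpha (in ancestors of Gamma), Delta (in ancestors of Gamma)
Deepest common ancestor (LCA) = Alpha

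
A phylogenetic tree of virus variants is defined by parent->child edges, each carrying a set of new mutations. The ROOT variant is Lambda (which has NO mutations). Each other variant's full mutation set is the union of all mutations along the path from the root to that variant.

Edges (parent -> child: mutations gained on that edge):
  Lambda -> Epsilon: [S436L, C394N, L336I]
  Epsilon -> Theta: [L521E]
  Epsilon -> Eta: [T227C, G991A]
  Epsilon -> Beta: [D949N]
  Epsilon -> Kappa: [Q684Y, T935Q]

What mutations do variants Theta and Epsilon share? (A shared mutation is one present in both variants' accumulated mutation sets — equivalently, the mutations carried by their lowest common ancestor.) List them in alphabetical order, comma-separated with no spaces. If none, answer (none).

Answer: C394N,L336I,S436L

Derivation:
Accumulating mutations along path to Theta:
  At Lambda: gained [] -> total []
  At Epsilon: gained ['S436L', 'C394N', 'L336I'] -> total ['C394N', 'L336I', 'S436L']
  At Theta: gained ['L521E'] -> total ['C394N', 'L336I', 'L521E', 'S436L']
Mutations(Theta) = ['C394N', 'L336I', 'L521E', 'S436L']
Accumulating mutations along path to Epsilon:
  At Lambda: gained [] -> total []
  At Epsilon: gained ['S436L', 'C394N', 'L336I'] -> total ['C394N', 'L336I', 'S436L']
Mutations(Epsilon) = ['C394N', 'L336I', 'S436L']
Intersection: ['C394N', 'L336I', 'L521E', 'S436L'] ∩ ['C394N', 'L336I', 'S436L'] = ['C394N', 'L336I', 'S436L']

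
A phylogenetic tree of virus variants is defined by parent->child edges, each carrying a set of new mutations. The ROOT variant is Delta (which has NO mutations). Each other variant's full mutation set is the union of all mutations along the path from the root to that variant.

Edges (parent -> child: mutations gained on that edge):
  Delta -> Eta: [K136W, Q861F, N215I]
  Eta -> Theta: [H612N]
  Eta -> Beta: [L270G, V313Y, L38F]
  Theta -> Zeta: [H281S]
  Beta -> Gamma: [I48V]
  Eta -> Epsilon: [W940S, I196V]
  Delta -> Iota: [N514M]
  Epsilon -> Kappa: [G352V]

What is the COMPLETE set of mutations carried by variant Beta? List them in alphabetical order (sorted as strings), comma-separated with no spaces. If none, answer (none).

Answer: K136W,L270G,L38F,N215I,Q861F,V313Y

Derivation:
At Delta: gained [] -> total []
At Eta: gained ['K136W', 'Q861F', 'N215I'] -> total ['K136W', 'N215I', 'Q861F']
At Beta: gained ['L270G', 'V313Y', 'L38F'] -> total ['K136W', 'L270G', 'L38F', 'N215I', 'Q861F', 'V313Y']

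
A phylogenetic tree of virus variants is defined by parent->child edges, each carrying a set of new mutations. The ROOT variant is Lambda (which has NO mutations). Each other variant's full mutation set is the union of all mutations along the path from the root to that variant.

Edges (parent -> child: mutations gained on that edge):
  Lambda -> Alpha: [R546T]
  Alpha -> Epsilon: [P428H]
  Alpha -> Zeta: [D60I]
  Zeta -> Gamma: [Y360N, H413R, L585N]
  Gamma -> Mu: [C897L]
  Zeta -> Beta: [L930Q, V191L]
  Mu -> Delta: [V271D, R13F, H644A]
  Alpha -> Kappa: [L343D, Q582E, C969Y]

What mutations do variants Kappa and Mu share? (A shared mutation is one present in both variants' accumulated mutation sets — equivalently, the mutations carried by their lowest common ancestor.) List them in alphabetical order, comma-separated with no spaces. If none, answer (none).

Accumulating mutations along path to Kappa:
  At Lambda: gained [] -> total []
  At Alpha: gained ['R546T'] -> total ['R546T']
  At Kappa: gained ['L343D', 'Q582E', 'C969Y'] -> total ['C969Y', 'L343D', 'Q582E', 'R546T']
Mutations(Kappa) = ['C969Y', 'L343D', 'Q582E', 'R546T']
Accumulating mutations along path to Mu:
  At Lambda: gained [] -> total []
  At Alpha: gained ['R546T'] -> total ['R546T']
  At Zeta: gained ['D60I'] -> total ['D60I', 'R546T']
  At Gamma: gained ['Y360N', 'H413R', 'L585N'] -> total ['D60I', 'H413R', 'L585N', 'R546T', 'Y360N']
  At Mu: gained ['C897L'] -> total ['C897L', 'D60I', 'H413R', 'L585N', 'R546T', 'Y360N']
Mutations(Mu) = ['C897L', 'D60I', 'H413R', 'L585N', 'R546T', 'Y360N']
Intersection: ['C969Y', 'L343D', 'Q582E', 'R546T'] ∩ ['C897L', 'D60I', 'H413R', 'L585N', 'R546T', 'Y360N'] = ['R546T']

Answer: R546T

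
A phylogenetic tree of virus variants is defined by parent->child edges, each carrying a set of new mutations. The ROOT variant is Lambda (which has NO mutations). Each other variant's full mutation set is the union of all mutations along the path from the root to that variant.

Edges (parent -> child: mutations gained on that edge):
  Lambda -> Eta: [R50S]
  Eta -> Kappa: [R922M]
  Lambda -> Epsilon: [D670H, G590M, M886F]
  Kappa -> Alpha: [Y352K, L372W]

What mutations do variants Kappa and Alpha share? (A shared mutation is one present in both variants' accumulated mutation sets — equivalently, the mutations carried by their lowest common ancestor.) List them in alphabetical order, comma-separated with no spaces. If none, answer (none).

Answer: R50S,R922M

Derivation:
Accumulating mutations along path to Kappa:
  At Lambda: gained [] -> total []
  At Eta: gained ['R50S'] -> total ['R50S']
  At Kappa: gained ['R922M'] -> total ['R50S', 'R922M']
Mutations(Kappa) = ['R50S', 'R922M']
Accumulating mutations along path to Alpha:
  At Lambda: gained [] -> total []
  At Eta: gained ['R50S'] -> total ['R50S']
  At Kappa: gained ['R922M'] -> total ['R50S', 'R922M']
  At Alpha: gained ['Y352K', 'L372W'] -> total ['L372W', 'R50S', 'R922M', 'Y352K']
Mutations(Alpha) = ['L372W', 'R50S', 'R922M', 'Y352K']
Intersection: ['R50S', 'R922M'] ∩ ['L372W', 'R50S', 'R922M', 'Y352K'] = ['R50S', 'R922M']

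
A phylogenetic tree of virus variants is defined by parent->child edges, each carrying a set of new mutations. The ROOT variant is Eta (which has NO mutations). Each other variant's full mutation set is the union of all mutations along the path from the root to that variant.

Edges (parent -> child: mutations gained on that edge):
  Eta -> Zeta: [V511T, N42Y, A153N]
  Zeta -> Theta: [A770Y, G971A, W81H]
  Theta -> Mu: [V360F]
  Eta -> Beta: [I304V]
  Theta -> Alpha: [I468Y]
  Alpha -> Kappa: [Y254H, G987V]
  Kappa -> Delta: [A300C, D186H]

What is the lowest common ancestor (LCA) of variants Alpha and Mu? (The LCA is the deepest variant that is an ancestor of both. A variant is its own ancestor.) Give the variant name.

Path from root to Alpha: Eta -> Zeta -> Theta -> Alpha
  ancestors of Alpha: {Eta, Zeta, Theta, Alpha}
Path from root to Mu: Eta -> Zeta -> Theta -> Mu
  ancestors of Mu: {Eta, Zeta, Theta, Mu}
Common ancestors: {Eta, Zeta, Theta}
Walk up from Mu: Mu (not in ancestors of Alpha), Theta (in ancestors of Alpha), Zeta (in ancestors of Alpha), Eta (in ancestors of Alpha)
Deepest common ancestor (LCA) = Theta

Answer: Theta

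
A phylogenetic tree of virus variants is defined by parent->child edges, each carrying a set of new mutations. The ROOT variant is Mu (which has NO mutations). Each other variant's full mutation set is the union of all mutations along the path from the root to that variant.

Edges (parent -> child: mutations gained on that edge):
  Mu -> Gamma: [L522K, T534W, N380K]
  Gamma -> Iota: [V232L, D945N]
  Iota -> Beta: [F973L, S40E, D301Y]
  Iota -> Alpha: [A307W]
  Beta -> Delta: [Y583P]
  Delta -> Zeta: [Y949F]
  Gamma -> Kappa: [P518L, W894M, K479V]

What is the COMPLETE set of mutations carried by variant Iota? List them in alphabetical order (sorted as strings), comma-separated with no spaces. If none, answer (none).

Answer: D945N,L522K,N380K,T534W,V232L

Derivation:
At Mu: gained [] -> total []
At Gamma: gained ['L522K', 'T534W', 'N380K'] -> total ['L522K', 'N380K', 'T534W']
At Iota: gained ['V232L', 'D945N'] -> total ['D945N', 'L522K', 'N380K', 'T534W', 'V232L']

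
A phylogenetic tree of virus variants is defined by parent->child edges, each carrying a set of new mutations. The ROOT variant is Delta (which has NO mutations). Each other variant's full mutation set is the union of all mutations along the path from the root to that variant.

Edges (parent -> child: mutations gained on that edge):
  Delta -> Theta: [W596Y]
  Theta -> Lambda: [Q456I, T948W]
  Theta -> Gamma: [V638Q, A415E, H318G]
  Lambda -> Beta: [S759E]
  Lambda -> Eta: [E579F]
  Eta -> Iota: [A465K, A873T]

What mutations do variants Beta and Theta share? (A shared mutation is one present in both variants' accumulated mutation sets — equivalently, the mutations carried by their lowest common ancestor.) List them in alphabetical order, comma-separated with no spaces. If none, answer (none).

Accumulating mutations along path to Beta:
  At Delta: gained [] -> total []
  At Theta: gained ['W596Y'] -> total ['W596Y']
  At Lambda: gained ['Q456I', 'T948W'] -> total ['Q456I', 'T948W', 'W596Y']
  At Beta: gained ['S759E'] -> total ['Q456I', 'S759E', 'T948W', 'W596Y']
Mutations(Beta) = ['Q456I', 'S759E', 'T948W', 'W596Y']
Accumulating mutations along path to Theta:
  At Delta: gained [] -> total []
  At Theta: gained ['W596Y'] -> total ['W596Y']
Mutations(Theta) = ['W596Y']
Intersection: ['Q456I', 'S759E', 'T948W', 'W596Y'] ∩ ['W596Y'] = ['W596Y']

Answer: W596Y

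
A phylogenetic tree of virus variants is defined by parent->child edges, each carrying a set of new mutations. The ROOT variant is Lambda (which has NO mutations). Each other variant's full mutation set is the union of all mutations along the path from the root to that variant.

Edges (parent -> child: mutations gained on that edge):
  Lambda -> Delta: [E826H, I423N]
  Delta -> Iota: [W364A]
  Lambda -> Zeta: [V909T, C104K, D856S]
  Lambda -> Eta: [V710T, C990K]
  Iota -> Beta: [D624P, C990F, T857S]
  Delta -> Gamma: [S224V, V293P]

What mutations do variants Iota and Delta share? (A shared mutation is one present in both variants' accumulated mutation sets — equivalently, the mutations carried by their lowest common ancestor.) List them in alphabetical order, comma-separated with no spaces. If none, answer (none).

Accumulating mutations along path to Iota:
  At Lambda: gained [] -> total []
  At Delta: gained ['E826H', 'I423N'] -> total ['E826H', 'I423N']
  At Iota: gained ['W364A'] -> total ['E826H', 'I423N', 'W364A']
Mutations(Iota) = ['E826H', 'I423N', 'W364A']
Accumulating mutations along path to Delta:
  At Lambda: gained [] -> total []
  At Delta: gained ['E826H', 'I423N'] -> total ['E826H', 'I423N']
Mutations(Delta) = ['E826H', 'I423N']
Intersection: ['E826H', 'I423N', 'W364A'] ∩ ['E826H', 'I423N'] = ['E826H', 'I423N']

Answer: E826H,I423N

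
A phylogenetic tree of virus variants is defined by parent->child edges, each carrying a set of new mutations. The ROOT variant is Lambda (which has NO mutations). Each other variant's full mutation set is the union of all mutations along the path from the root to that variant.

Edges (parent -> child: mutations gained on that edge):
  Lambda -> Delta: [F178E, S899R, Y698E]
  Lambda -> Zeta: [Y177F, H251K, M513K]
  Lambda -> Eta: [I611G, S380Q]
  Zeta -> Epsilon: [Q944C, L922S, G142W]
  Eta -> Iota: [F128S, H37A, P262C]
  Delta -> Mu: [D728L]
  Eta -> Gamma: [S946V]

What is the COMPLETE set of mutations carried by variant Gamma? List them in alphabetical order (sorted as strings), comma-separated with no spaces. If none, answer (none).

Answer: I611G,S380Q,S946V

Derivation:
At Lambda: gained [] -> total []
At Eta: gained ['I611G', 'S380Q'] -> total ['I611G', 'S380Q']
At Gamma: gained ['S946V'] -> total ['I611G', 'S380Q', 'S946V']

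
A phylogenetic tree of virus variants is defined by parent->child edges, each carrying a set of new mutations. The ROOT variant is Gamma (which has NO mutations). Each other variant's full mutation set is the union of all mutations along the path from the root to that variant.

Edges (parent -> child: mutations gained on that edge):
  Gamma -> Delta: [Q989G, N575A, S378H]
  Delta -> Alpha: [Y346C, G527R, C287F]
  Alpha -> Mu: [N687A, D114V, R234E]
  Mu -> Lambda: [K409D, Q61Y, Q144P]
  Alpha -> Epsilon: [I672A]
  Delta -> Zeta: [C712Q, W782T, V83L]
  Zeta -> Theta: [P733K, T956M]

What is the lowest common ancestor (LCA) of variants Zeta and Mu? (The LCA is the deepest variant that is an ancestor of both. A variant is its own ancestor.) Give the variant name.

Path from root to Zeta: Gamma -> Delta -> Zeta
  ancestors of Zeta: {Gamma, Delta, Zeta}
Path from root to Mu: Gamma -> Delta -> Alpha -> Mu
  ancestors of Mu: {Gamma, Delta, Alpha, Mu}
Common ancestors: {Gamma, Delta}
Walk up from Mu: Mu (not in ancestors of Zeta), Alpha (not in ancestors of Zeta), Delta (in ancestors of Zeta), Gamma (in ancestors of Zeta)
Deepest common ancestor (LCA) = Delta

Answer: Delta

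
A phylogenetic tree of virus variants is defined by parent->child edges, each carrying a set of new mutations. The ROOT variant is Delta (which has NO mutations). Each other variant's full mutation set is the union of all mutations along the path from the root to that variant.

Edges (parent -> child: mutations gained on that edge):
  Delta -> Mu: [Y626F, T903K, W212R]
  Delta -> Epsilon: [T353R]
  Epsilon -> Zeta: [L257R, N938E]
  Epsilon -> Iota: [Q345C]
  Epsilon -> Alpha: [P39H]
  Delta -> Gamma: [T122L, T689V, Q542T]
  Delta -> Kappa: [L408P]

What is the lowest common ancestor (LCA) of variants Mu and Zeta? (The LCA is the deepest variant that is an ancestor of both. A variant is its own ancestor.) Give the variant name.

Path from root to Mu: Delta -> Mu
  ancestors of Mu: {Delta, Mu}
Path from root to Zeta: Delta -> Epsilon -> Zeta
  ancestors of Zeta: {Delta, Epsilon, Zeta}
Common ancestors: {Delta}
Walk up from Zeta: Zeta (not in ancestors of Mu), Epsilon (not in ancestors of Mu), Delta (in ancestors of Mu)
Deepest common ancestor (LCA) = Delta

Answer: Delta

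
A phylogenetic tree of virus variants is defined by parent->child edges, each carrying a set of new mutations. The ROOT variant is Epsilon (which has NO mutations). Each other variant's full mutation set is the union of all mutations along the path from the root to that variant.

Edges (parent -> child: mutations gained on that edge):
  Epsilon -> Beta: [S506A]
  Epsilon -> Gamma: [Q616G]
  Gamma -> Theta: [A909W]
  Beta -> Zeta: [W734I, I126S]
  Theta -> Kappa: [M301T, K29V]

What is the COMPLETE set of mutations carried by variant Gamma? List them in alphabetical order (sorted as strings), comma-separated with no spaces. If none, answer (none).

At Epsilon: gained [] -> total []
At Gamma: gained ['Q616G'] -> total ['Q616G']

Answer: Q616G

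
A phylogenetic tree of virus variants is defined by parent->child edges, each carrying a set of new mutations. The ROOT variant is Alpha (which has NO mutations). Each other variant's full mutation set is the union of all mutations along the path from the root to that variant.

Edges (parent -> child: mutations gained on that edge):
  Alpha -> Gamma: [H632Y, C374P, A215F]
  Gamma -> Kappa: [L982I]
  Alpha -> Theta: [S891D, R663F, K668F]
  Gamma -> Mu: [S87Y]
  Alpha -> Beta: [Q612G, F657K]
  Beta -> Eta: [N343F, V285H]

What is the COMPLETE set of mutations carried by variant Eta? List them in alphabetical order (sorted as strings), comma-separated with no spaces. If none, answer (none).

At Alpha: gained [] -> total []
At Beta: gained ['Q612G', 'F657K'] -> total ['F657K', 'Q612G']
At Eta: gained ['N343F', 'V285H'] -> total ['F657K', 'N343F', 'Q612G', 'V285H']

Answer: F657K,N343F,Q612G,V285H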